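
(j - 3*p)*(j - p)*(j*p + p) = j^3*p - 4*j^2*p^2 + j^2*p + 3*j*p^3 - 4*j*p^2 + 3*p^3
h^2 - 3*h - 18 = (h - 6)*(h + 3)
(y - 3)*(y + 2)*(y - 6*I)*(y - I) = y^4 - y^3 - 7*I*y^3 - 12*y^2 + 7*I*y^2 + 6*y + 42*I*y + 36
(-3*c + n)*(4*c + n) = -12*c^2 + c*n + n^2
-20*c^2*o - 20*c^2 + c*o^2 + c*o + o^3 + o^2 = (-4*c + o)*(5*c + o)*(o + 1)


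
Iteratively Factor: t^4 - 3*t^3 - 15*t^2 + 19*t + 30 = (t + 1)*(t^3 - 4*t^2 - 11*t + 30) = (t - 2)*(t + 1)*(t^2 - 2*t - 15) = (t - 2)*(t + 1)*(t + 3)*(t - 5)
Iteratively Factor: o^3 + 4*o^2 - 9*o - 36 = (o + 4)*(o^2 - 9) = (o + 3)*(o + 4)*(o - 3)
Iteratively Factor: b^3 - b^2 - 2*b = (b + 1)*(b^2 - 2*b) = (b - 2)*(b + 1)*(b)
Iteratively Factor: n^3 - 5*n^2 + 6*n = (n)*(n^2 - 5*n + 6) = n*(n - 2)*(n - 3)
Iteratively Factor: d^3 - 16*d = (d + 4)*(d^2 - 4*d) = (d - 4)*(d + 4)*(d)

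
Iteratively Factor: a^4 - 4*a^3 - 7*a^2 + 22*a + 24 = (a - 3)*(a^3 - a^2 - 10*a - 8) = (a - 3)*(a + 2)*(a^2 - 3*a - 4) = (a - 3)*(a + 1)*(a + 2)*(a - 4)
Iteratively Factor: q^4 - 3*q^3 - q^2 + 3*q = (q)*(q^3 - 3*q^2 - q + 3) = q*(q - 1)*(q^2 - 2*q - 3) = q*(q - 3)*(q - 1)*(q + 1)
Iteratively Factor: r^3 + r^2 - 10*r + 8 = (r - 1)*(r^2 + 2*r - 8) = (r - 1)*(r + 4)*(r - 2)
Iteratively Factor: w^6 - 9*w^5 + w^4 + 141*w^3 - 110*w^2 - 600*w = (w - 5)*(w^5 - 4*w^4 - 19*w^3 + 46*w^2 + 120*w) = (w - 5)^2*(w^4 + w^3 - 14*w^2 - 24*w) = (w - 5)^2*(w + 3)*(w^3 - 2*w^2 - 8*w) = (w - 5)^2*(w + 2)*(w + 3)*(w^2 - 4*w) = (w - 5)^2*(w - 4)*(w + 2)*(w + 3)*(w)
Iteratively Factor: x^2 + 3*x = (x)*(x + 3)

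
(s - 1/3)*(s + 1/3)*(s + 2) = s^3 + 2*s^2 - s/9 - 2/9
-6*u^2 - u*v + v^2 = (-3*u + v)*(2*u + v)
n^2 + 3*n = n*(n + 3)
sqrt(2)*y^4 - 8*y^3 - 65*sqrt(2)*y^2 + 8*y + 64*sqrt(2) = (y - 1)*(y - 8*sqrt(2))*(y + 4*sqrt(2))*(sqrt(2)*y + sqrt(2))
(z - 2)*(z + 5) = z^2 + 3*z - 10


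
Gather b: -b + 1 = 1 - b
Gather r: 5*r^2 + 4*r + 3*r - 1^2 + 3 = 5*r^2 + 7*r + 2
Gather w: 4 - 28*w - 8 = -28*w - 4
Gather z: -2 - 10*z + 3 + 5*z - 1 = -5*z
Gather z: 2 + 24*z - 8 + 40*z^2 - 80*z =40*z^2 - 56*z - 6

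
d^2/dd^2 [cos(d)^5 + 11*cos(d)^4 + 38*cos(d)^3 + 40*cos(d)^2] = -25*cos(d)^5 - 176*cos(d)^4 - 322*cos(d)^3 - 28*cos(d)^2 + 228*cos(d) + 80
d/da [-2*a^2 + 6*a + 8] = 6 - 4*a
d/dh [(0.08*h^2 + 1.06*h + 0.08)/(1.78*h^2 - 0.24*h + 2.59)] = (-1.906*h^2 + 0.1296*h + 2.7646)/(3.1684*h^4 - 0.8544*h^3 + 9.278*h^2 - 1.2432*h + 6.7081)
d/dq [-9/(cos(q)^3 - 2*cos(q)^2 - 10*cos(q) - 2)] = 9*(-3*cos(q)^2 + 4*cos(q) + 10)*sin(q)/(-cos(q)^3 + 2*cos(q)^2 + 10*cos(q) + 2)^2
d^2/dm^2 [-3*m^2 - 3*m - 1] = -6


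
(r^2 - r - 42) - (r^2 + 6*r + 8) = -7*r - 50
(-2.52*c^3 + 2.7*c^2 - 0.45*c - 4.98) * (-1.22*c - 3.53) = 3.0744*c^4 + 5.6016*c^3 - 8.982*c^2 + 7.6641*c + 17.5794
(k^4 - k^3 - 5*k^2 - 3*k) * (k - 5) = k^5 - 6*k^4 + 22*k^2 + 15*k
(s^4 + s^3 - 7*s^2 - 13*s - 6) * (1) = s^4 + s^3 - 7*s^2 - 13*s - 6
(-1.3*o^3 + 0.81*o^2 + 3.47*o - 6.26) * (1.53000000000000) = -1.989*o^3 + 1.2393*o^2 + 5.3091*o - 9.5778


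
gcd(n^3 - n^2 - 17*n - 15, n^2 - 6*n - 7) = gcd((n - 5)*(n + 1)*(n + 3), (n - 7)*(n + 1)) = n + 1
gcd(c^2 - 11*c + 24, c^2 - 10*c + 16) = c - 8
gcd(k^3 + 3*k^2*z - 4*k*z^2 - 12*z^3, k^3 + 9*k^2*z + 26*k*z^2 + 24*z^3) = k^2 + 5*k*z + 6*z^2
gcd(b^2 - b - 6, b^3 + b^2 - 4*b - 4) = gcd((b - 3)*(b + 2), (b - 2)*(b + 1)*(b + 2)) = b + 2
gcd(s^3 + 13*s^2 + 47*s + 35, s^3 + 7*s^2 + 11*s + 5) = s^2 + 6*s + 5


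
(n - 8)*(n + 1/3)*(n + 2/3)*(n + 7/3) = n^4 - 14*n^3/3 - 217*n^2/9 - 538*n/27 - 112/27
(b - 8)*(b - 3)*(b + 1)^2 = b^4 - 9*b^3 + 3*b^2 + 37*b + 24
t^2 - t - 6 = (t - 3)*(t + 2)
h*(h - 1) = h^2 - h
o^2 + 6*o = o*(o + 6)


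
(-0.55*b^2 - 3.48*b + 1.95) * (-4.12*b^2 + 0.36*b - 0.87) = 2.266*b^4 + 14.1396*b^3 - 8.8083*b^2 + 3.7296*b - 1.6965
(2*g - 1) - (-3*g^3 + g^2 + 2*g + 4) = 3*g^3 - g^2 - 5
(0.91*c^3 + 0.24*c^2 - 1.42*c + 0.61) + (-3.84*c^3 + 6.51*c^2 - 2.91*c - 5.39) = -2.93*c^3 + 6.75*c^2 - 4.33*c - 4.78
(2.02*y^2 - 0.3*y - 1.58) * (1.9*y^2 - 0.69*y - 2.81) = 3.838*y^4 - 1.9638*y^3 - 8.4712*y^2 + 1.9332*y + 4.4398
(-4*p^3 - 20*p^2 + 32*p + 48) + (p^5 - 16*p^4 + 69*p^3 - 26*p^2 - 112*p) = p^5 - 16*p^4 + 65*p^3 - 46*p^2 - 80*p + 48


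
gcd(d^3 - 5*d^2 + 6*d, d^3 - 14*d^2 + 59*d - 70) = d - 2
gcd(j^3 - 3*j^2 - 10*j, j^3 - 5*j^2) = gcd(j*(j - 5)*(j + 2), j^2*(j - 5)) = j^2 - 5*j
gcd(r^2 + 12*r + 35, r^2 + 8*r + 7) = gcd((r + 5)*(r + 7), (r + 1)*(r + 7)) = r + 7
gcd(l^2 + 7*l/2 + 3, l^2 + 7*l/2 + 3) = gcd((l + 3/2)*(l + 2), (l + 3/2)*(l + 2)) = l^2 + 7*l/2 + 3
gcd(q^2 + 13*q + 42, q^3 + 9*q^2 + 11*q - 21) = q + 7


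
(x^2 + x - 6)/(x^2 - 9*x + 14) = (x + 3)/(x - 7)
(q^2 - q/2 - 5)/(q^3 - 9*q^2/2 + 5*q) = (q + 2)/(q*(q - 2))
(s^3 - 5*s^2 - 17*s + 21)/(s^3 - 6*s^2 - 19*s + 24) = (s - 7)/(s - 8)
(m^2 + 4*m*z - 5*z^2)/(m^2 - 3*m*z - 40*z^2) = (-m + z)/(-m + 8*z)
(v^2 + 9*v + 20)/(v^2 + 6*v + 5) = (v + 4)/(v + 1)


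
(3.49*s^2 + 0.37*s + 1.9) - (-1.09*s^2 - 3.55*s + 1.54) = 4.58*s^2 + 3.92*s + 0.36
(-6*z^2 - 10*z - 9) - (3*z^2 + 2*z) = -9*z^2 - 12*z - 9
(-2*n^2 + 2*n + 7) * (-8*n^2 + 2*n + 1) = 16*n^4 - 20*n^3 - 54*n^2 + 16*n + 7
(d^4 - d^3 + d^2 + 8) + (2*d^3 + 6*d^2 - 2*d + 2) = d^4 + d^3 + 7*d^2 - 2*d + 10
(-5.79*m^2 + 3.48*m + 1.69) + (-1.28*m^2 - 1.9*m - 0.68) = -7.07*m^2 + 1.58*m + 1.01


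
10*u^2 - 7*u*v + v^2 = (-5*u + v)*(-2*u + v)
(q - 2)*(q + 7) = q^2 + 5*q - 14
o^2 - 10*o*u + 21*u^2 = (o - 7*u)*(o - 3*u)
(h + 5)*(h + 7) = h^2 + 12*h + 35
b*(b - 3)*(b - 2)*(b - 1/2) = b^4 - 11*b^3/2 + 17*b^2/2 - 3*b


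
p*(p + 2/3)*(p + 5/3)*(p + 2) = p^4 + 13*p^3/3 + 52*p^2/9 + 20*p/9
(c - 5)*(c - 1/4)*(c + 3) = c^3 - 9*c^2/4 - 29*c/2 + 15/4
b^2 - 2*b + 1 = (b - 1)^2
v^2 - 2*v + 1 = (v - 1)^2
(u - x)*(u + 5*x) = u^2 + 4*u*x - 5*x^2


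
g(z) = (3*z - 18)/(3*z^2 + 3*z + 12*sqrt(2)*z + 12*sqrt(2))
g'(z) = (3*z - 18)*(-6*z - 12*sqrt(2) - 3)/(3*z^2 + 3*z + 12*sqrt(2)*z + 12*sqrt(2))^2 + 3/(3*z^2 + 3*z + 12*sqrt(2)*z + 12*sqrt(2))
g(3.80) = -0.05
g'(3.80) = 0.04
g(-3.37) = 1.73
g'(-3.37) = -0.21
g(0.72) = -0.48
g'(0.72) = 0.45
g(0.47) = -0.61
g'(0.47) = 0.63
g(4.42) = -0.03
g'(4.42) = 0.03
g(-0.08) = -1.19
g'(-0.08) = 1.70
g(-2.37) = 1.86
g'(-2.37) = 0.57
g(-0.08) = -1.19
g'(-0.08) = 1.70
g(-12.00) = -0.26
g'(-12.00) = -0.05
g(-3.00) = 1.69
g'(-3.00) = 0.02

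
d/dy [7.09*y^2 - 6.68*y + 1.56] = 14.18*y - 6.68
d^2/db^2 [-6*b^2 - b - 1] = -12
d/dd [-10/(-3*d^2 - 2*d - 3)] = 20*(-3*d - 1)/(3*d^2 + 2*d + 3)^2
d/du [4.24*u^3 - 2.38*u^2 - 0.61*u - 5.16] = 12.72*u^2 - 4.76*u - 0.61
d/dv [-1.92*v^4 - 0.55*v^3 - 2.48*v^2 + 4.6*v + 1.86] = -7.68*v^3 - 1.65*v^2 - 4.96*v + 4.6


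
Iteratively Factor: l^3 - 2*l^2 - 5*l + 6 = (l - 1)*(l^2 - l - 6) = (l - 3)*(l - 1)*(l + 2)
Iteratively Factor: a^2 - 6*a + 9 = (a - 3)*(a - 3)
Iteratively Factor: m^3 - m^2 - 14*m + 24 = (m - 3)*(m^2 + 2*m - 8) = (m - 3)*(m + 4)*(m - 2)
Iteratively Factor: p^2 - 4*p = (p - 4)*(p)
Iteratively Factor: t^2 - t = (t)*(t - 1)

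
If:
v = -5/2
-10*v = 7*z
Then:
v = -5/2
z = 25/7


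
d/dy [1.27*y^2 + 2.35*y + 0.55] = 2.54*y + 2.35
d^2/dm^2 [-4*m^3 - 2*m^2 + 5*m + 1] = -24*m - 4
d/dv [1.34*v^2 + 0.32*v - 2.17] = 2.68*v + 0.32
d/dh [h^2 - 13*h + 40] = 2*h - 13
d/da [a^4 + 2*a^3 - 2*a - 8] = 4*a^3 + 6*a^2 - 2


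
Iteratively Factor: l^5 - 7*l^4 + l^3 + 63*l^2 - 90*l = (l - 3)*(l^4 - 4*l^3 - 11*l^2 + 30*l) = (l - 3)*(l + 3)*(l^3 - 7*l^2 + 10*l) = (l - 3)*(l - 2)*(l + 3)*(l^2 - 5*l) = (l - 5)*(l - 3)*(l - 2)*(l + 3)*(l)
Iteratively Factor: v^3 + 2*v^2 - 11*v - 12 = (v - 3)*(v^2 + 5*v + 4) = (v - 3)*(v + 4)*(v + 1)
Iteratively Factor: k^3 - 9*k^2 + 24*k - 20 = (k - 2)*(k^2 - 7*k + 10) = (k - 5)*(k - 2)*(k - 2)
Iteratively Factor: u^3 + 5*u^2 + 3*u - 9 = (u + 3)*(u^2 + 2*u - 3) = (u - 1)*(u + 3)*(u + 3)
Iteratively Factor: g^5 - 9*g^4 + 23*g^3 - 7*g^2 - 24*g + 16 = (g - 1)*(g^4 - 8*g^3 + 15*g^2 + 8*g - 16) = (g - 1)*(g + 1)*(g^3 - 9*g^2 + 24*g - 16) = (g - 1)^2*(g + 1)*(g^2 - 8*g + 16) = (g - 4)*(g - 1)^2*(g + 1)*(g - 4)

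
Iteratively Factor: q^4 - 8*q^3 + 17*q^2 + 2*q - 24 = (q - 3)*(q^3 - 5*q^2 + 2*q + 8) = (q - 3)*(q + 1)*(q^2 - 6*q + 8) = (q - 4)*(q - 3)*(q + 1)*(q - 2)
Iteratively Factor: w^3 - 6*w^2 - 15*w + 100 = (w - 5)*(w^2 - w - 20) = (w - 5)*(w + 4)*(w - 5)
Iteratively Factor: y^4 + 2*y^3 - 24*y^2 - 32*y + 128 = (y + 4)*(y^3 - 2*y^2 - 16*y + 32) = (y + 4)^2*(y^2 - 6*y + 8) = (y - 2)*(y + 4)^2*(y - 4)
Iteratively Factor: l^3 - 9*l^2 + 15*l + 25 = (l - 5)*(l^2 - 4*l - 5) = (l - 5)*(l + 1)*(l - 5)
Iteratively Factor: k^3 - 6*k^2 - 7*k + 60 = (k + 3)*(k^2 - 9*k + 20) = (k - 4)*(k + 3)*(k - 5)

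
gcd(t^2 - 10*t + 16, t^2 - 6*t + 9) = 1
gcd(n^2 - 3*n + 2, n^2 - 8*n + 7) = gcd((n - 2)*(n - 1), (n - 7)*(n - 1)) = n - 1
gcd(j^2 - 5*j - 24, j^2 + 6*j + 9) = j + 3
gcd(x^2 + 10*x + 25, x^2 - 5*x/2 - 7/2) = 1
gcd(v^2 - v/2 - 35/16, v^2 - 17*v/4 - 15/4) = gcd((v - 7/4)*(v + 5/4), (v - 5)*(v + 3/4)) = 1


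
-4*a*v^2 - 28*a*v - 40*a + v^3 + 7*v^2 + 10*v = (-4*a + v)*(v + 2)*(v + 5)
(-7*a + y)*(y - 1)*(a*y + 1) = -7*a^2*y^2 + 7*a^2*y + a*y^3 - a*y^2 - 7*a*y + 7*a + y^2 - y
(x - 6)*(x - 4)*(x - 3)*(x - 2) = x^4 - 15*x^3 + 80*x^2 - 180*x + 144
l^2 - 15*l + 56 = (l - 8)*(l - 7)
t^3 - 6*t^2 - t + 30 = (t - 5)*(t - 3)*(t + 2)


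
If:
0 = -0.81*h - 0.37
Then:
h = -0.46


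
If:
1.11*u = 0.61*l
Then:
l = 1.81967213114754*u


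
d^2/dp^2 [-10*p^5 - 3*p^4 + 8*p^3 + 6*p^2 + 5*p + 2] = -200*p^3 - 36*p^2 + 48*p + 12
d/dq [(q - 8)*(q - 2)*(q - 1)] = 3*q^2 - 22*q + 26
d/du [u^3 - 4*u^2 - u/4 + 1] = 3*u^2 - 8*u - 1/4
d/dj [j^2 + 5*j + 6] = 2*j + 5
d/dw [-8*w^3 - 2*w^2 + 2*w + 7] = -24*w^2 - 4*w + 2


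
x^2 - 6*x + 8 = (x - 4)*(x - 2)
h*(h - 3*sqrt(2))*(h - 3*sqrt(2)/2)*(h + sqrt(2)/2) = h^4 - 4*sqrt(2)*h^3 + 9*h^2/2 + 9*sqrt(2)*h/2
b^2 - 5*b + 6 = (b - 3)*(b - 2)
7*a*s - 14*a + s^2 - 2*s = (7*a + s)*(s - 2)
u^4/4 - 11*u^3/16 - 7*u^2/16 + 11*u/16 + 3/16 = (u/4 + 1/4)*(u - 3)*(u - 1)*(u + 1/4)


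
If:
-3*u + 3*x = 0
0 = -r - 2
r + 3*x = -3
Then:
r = -2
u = -1/3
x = -1/3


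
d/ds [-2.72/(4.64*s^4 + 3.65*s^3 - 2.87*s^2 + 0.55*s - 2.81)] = (50.4832*s^3 + 29.784*s^2 - 15.6128*s + 1.496)/(4.64*s^4 + 3.65*s^3 - 2.87*s^2 + 0.55*s - 2.81)^2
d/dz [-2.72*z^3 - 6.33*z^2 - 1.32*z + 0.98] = -8.16*z^2 - 12.66*z - 1.32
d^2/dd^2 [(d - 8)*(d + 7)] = 2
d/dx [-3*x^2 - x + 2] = -6*x - 1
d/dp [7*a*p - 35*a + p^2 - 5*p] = 7*a + 2*p - 5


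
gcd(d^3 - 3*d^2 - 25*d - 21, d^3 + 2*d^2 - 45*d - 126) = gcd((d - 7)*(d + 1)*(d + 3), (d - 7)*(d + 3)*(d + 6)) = d^2 - 4*d - 21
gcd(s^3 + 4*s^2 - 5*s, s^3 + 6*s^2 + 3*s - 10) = s^2 + 4*s - 5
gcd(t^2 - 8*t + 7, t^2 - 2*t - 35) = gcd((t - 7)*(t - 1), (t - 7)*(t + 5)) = t - 7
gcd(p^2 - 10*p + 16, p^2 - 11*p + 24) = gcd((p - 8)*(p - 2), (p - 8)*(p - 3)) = p - 8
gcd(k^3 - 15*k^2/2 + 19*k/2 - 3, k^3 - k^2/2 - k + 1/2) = k^2 - 3*k/2 + 1/2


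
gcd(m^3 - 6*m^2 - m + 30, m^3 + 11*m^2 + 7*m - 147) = m - 3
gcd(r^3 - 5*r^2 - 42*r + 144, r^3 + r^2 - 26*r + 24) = r + 6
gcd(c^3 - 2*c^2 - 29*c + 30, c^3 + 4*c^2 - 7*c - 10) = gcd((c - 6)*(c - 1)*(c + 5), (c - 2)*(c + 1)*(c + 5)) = c + 5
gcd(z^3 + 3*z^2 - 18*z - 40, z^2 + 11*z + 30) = z + 5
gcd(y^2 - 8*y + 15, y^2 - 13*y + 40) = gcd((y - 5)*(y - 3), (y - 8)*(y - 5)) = y - 5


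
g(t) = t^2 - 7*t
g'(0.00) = -7.00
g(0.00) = 0.00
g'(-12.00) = -31.00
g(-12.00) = 228.00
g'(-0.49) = -7.98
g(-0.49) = 3.67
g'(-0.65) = -8.30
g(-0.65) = 4.97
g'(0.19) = -6.62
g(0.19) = -1.29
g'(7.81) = 8.62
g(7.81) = 6.33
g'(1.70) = -3.60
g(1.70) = -9.01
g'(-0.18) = -7.36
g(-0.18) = 1.29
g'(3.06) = -0.88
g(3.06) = -12.06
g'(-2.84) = -12.68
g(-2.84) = 27.95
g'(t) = 2*t - 7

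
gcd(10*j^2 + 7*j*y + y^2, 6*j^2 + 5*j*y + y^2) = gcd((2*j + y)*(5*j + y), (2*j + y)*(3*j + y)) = 2*j + y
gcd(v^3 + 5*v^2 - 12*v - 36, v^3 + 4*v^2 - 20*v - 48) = v^2 + 8*v + 12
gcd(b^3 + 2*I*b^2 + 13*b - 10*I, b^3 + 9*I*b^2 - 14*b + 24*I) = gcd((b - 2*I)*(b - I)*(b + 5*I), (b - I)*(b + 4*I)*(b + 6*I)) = b - I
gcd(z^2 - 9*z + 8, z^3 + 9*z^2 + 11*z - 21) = z - 1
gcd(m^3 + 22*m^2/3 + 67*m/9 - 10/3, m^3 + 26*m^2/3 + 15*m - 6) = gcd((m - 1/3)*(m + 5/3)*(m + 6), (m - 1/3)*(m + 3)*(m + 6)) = m^2 + 17*m/3 - 2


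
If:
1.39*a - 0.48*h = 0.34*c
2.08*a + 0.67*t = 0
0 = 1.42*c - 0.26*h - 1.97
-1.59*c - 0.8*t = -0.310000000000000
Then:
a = 0.95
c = 1.67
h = 1.55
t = -2.94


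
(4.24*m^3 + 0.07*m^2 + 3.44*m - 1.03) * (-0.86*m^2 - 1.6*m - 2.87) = -3.6464*m^5 - 6.8442*m^4 - 15.2392*m^3 - 4.8191*m^2 - 8.2248*m + 2.9561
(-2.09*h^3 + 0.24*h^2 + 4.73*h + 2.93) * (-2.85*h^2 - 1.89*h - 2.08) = 5.9565*h^5 + 3.2661*h^4 - 9.5869*h^3 - 17.7894*h^2 - 15.3761*h - 6.0944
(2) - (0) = 2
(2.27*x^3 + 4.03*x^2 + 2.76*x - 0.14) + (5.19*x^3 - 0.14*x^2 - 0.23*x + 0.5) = 7.46*x^3 + 3.89*x^2 + 2.53*x + 0.36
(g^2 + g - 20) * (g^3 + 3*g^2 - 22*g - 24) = g^5 + 4*g^4 - 39*g^3 - 106*g^2 + 416*g + 480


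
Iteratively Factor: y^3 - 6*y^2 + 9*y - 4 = (y - 4)*(y^2 - 2*y + 1) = (y - 4)*(y - 1)*(y - 1)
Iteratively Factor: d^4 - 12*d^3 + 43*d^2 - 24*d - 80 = (d - 5)*(d^3 - 7*d^2 + 8*d + 16) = (d - 5)*(d - 4)*(d^2 - 3*d - 4) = (d - 5)*(d - 4)*(d + 1)*(d - 4)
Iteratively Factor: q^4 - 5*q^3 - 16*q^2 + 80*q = (q)*(q^3 - 5*q^2 - 16*q + 80) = q*(q - 4)*(q^2 - q - 20) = q*(q - 4)*(q + 4)*(q - 5)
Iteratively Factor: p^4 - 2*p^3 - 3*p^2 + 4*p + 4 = (p + 1)*(p^3 - 3*p^2 + 4) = (p - 2)*(p + 1)*(p^2 - p - 2) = (p - 2)*(p + 1)^2*(p - 2)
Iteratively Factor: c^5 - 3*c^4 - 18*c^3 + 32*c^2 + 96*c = (c + 3)*(c^4 - 6*c^3 + 32*c) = c*(c + 3)*(c^3 - 6*c^2 + 32) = c*(c + 2)*(c + 3)*(c^2 - 8*c + 16) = c*(c - 4)*(c + 2)*(c + 3)*(c - 4)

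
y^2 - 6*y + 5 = (y - 5)*(y - 1)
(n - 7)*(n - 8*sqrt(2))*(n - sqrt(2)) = n^3 - 9*sqrt(2)*n^2 - 7*n^2 + 16*n + 63*sqrt(2)*n - 112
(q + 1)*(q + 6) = q^2 + 7*q + 6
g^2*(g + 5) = g^3 + 5*g^2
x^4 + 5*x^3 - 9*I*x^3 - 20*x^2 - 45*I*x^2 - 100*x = x*(x + 5)*(x - 5*I)*(x - 4*I)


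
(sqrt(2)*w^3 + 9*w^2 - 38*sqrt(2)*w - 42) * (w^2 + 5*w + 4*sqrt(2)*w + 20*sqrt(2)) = sqrt(2)*w^5 + 5*sqrt(2)*w^4 + 17*w^4 - 2*sqrt(2)*w^3 + 85*w^3 - 346*w^2 - 10*sqrt(2)*w^2 - 1730*w - 168*sqrt(2)*w - 840*sqrt(2)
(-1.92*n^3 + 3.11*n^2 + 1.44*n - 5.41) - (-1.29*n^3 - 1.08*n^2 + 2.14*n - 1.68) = -0.63*n^3 + 4.19*n^2 - 0.7*n - 3.73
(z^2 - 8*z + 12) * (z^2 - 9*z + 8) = z^4 - 17*z^3 + 92*z^2 - 172*z + 96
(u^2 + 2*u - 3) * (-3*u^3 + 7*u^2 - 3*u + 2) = -3*u^5 + u^4 + 20*u^3 - 25*u^2 + 13*u - 6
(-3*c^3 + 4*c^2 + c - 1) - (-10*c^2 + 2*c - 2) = -3*c^3 + 14*c^2 - c + 1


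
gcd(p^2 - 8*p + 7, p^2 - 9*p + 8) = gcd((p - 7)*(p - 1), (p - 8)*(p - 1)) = p - 1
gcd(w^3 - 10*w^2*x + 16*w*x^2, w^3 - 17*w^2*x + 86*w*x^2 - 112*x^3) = w^2 - 10*w*x + 16*x^2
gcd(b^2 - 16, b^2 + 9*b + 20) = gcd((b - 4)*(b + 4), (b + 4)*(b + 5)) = b + 4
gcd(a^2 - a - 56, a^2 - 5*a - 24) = a - 8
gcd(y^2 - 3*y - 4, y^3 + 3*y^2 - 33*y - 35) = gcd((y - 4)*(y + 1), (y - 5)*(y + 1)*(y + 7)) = y + 1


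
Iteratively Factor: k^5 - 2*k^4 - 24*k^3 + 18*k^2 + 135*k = (k - 5)*(k^4 + 3*k^3 - 9*k^2 - 27*k) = (k - 5)*(k + 3)*(k^3 - 9*k) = k*(k - 5)*(k + 3)*(k^2 - 9) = k*(k - 5)*(k + 3)^2*(k - 3)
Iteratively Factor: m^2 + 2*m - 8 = (m + 4)*(m - 2)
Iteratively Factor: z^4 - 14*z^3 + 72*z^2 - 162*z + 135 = (z - 3)*(z^3 - 11*z^2 + 39*z - 45) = (z - 5)*(z - 3)*(z^2 - 6*z + 9) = (z - 5)*(z - 3)^2*(z - 3)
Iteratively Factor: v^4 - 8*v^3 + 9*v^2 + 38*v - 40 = (v - 1)*(v^3 - 7*v^2 + 2*v + 40) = (v - 4)*(v - 1)*(v^2 - 3*v - 10) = (v - 4)*(v - 1)*(v + 2)*(v - 5)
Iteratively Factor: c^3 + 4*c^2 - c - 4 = (c + 4)*(c^2 - 1) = (c - 1)*(c + 4)*(c + 1)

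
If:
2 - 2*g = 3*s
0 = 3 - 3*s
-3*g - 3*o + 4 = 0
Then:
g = -1/2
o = 11/6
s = 1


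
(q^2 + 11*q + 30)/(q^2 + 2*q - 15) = (q + 6)/(q - 3)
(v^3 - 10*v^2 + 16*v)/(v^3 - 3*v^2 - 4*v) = (-v^2 + 10*v - 16)/(-v^2 + 3*v + 4)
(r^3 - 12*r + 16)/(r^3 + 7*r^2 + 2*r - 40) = (r - 2)/(r + 5)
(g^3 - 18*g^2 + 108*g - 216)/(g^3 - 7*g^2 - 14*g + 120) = (g^2 - 12*g + 36)/(g^2 - g - 20)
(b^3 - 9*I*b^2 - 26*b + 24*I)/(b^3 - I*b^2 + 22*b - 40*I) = (b - 3*I)/(b + 5*I)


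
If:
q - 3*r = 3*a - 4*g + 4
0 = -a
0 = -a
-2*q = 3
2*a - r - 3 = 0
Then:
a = 0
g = -7/8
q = -3/2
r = -3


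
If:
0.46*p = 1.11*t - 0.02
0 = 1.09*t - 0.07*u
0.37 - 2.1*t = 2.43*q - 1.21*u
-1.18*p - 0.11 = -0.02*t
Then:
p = -0.09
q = 0.01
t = -0.02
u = -0.32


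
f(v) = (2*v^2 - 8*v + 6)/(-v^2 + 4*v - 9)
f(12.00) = -1.89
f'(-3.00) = 0.13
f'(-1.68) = 0.26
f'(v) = (2*v - 4)*(2*v^2 - 8*v + 6)/(-v^2 + 4*v - 9)^2 + (4*v - 8)/(-v^2 + 4*v - 9)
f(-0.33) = -0.85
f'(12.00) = -0.02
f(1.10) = 0.07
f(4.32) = -0.84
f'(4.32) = -0.52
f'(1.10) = 0.64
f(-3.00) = -1.60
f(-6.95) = -1.86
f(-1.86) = -1.40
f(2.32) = 0.35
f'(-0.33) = 0.51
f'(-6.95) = 0.03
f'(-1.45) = 0.29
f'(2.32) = -0.29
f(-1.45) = -1.29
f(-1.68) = -1.35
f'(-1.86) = 0.23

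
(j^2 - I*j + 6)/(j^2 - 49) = (j^2 - I*j + 6)/(j^2 - 49)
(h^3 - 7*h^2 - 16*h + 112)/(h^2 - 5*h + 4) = (h^2 - 3*h - 28)/(h - 1)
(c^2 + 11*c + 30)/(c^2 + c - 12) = (c^2 + 11*c + 30)/(c^2 + c - 12)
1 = 1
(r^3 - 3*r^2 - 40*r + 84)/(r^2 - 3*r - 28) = (r^2 + 4*r - 12)/(r + 4)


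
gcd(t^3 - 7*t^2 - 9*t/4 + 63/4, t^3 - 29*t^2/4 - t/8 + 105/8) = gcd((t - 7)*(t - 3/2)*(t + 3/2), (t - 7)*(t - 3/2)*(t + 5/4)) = t^2 - 17*t/2 + 21/2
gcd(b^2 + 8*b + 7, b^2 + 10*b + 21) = b + 7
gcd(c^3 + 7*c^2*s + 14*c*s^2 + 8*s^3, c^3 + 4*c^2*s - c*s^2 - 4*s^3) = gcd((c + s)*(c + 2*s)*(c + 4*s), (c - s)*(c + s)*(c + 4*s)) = c^2 + 5*c*s + 4*s^2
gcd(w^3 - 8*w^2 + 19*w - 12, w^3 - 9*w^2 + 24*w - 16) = w^2 - 5*w + 4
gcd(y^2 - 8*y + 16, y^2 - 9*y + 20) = y - 4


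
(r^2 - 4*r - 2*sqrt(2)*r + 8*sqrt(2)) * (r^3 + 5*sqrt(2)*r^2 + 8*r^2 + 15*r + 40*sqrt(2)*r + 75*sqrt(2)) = r^5 + 4*r^4 + 3*sqrt(2)*r^4 - 37*r^3 + 12*sqrt(2)*r^3 - 140*r^2 - 51*sqrt(2)*r^2 - 180*sqrt(2)*r + 340*r + 1200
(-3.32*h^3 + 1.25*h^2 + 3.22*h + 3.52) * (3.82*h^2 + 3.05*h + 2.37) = -12.6824*h^5 - 5.351*h^4 + 8.2445*h^3 + 26.2299*h^2 + 18.3674*h + 8.3424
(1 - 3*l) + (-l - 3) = -4*l - 2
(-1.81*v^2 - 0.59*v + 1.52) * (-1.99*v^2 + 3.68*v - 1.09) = 3.6019*v^4 - 5.4867*v^3 - 3.2231*v^2 + 6.2367*v - 1.6568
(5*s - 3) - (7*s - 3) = -2*s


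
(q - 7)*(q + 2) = q^2 - 5*q - 14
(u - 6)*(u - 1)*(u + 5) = u^3 - 2*u^2 - 29*u + 30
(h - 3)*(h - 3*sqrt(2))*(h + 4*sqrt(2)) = h^3 - 3*h^2 + sqrt(2)*h^2 - 24*h - 3*sqrt(2)*h + 72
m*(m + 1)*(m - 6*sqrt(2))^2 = m^4 - 12*sqrt(2)*m^3 + m^3 - 12*sqrt(2)*m^2 + 72*m^2 + 72*m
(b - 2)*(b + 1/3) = b^2 - 5*b/3 - 2/3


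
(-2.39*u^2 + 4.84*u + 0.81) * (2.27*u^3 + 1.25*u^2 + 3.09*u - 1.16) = -5.4253*u^5 + 7.9993*u^4 + 0.5036*u^3 + 18.7405*u^2 - 3.1115*u - 0.9396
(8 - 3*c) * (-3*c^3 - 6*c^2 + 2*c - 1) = 9*c^4 - 6*c^3 - 54*c^2 + 19*c - 8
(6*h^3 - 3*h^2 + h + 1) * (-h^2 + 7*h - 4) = -6*h^5 + 45*h^4 - 46*h^3 + 18*h^2 + 3*h - 4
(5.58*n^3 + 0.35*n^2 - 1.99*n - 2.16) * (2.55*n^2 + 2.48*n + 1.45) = 14.229*n^5 + 14.7309*n^4 + 3.8845*n^3 - 9.9357*n^2 - 8.2423*n - 3.132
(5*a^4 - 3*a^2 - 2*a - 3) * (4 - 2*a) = -10*a^5 + 20*a^4 + 6*a^3 - 8*a^2 - 2*a - 12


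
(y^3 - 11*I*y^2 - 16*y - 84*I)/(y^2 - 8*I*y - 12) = (y^2 - 5*I*y + 14)/(y - 2*I)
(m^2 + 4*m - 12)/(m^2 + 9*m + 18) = (m - 2)/(m + 3)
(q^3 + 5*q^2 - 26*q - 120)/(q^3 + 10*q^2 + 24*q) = (q - 5)/q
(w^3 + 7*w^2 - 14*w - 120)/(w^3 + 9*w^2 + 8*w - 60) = (w - 4)/(w - 2)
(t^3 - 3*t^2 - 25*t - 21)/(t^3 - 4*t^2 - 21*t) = (t + 1)/t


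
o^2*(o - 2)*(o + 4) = o^4 + 2*o^3 - 8*o^2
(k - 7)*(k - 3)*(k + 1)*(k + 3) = k^4 - 6*k^3 - 16*k^2 + 54*k + 63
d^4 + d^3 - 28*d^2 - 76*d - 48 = (d - 6)*(d + 1)*(d + 2)*(d + 4)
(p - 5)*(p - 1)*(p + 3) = p^3 - 3*p^2 - 13*p + 15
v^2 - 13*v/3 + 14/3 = (v - 7/3)*(v - 2)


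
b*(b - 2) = b^2 - 2*b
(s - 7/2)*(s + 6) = s^2 + 5*s/2 - 21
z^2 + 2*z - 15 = (z - 3)*(z + 5)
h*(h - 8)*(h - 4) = h^3 - 12*h^2 + 32*h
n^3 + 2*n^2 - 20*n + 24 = (n - 2)^2*(n + 6)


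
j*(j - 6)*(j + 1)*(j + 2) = j^4 - 3*j^3 - 16*j^2 - 12*j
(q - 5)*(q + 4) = q^2 - q - 20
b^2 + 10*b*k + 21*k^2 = (b + 3*k)*(b + 7*k)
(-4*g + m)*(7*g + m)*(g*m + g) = -28*g^3*m - 28*g^3 + 3*g^2*m^2 + 3*g^2*m + g*m^3 + g*m^2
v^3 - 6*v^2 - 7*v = v*(v - 7)*(v + 1)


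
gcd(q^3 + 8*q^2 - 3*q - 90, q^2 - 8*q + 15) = q - 3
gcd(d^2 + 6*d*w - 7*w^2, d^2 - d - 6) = 1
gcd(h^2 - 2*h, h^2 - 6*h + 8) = h - 2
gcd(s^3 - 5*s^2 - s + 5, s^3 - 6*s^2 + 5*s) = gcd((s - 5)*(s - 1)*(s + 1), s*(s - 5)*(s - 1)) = s^2 - 6*s + 5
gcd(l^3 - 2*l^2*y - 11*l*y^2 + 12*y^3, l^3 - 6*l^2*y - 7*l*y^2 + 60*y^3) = -l^2 + l*y + 12*y^2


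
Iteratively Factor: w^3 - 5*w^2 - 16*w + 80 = (w + 4)*(w^2 - 9*w + 20) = (w - 5)*(w + 4)*(w - 4)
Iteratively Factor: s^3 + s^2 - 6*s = (s + 3)*(s^2 - 2*s) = (s - 2)*(s + 3)*(s)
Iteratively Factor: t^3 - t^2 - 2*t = (t)*(t^2 - t - 2) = t*(t + 1)*(t - 2)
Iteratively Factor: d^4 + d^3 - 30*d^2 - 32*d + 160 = (d - 2)*(d^3 + 3*d^2 - 24*d - 80) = (d - 5)*(d - 2)*(d^2 + 8*d + 16) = (d - 5)*(d - 2)*(d + 4)*(d + 4)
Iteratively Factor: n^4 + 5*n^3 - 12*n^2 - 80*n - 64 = (n + 4)*(n^3 + n^2 - 16*n - 16) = (n - 4)*(n + 4)*(n^2 + 5*n + 4) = (n - 4)*(n + 1)*(n + 4)*(n + 4)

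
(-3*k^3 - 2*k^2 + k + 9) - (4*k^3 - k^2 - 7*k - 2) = -7*k^3 - k^2 + 8*k + 11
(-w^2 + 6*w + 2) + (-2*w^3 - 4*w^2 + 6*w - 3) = -2*w^3 - 5*w^2 + 12*w - 1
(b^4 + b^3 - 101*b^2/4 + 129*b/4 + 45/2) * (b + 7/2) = b^5 + 9*b^4/2 - 87*b^3/4 - 449*b^2/8 + 1083*b/8 + 315/4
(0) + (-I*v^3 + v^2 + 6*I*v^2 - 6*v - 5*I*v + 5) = -I*v^3 + v^2 + 6*I*v^2 - 6*v - 5*I*v + 5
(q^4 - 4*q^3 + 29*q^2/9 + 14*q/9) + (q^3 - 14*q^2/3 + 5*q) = q^4 - 3*q^3 - 13*q^2/9 + 59*q/9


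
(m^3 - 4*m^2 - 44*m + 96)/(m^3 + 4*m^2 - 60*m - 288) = (m - 2)/(m + 6)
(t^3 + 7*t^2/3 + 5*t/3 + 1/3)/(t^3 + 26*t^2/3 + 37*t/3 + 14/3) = (3*t^2 + 4*t + 1)/(3*t^2 + 23*t + 14)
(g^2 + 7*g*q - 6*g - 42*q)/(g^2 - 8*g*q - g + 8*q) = (g^2 + 7*g*q - 6*g - 42*q)/(g^2 - 8*g*q - g + 8*q)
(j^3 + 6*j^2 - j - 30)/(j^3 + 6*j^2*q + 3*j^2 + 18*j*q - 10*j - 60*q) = (j + 3)/(j + 6*q)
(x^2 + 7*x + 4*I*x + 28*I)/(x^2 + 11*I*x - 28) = (x + 7)/(x + 7*I)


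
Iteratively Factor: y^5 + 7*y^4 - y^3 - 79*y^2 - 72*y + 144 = (y - 3)*(y^4 + 10*y^3 + 29*y^2 + 8*y - 48) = (y - 3)*(y - 1)*(y^3 + 11*y^2 + 40*y + 48) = (y - 3)*(y - 1)*(y + 4)*(y^2 + 7*y + 12) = (y - 3)*(y - 1)*(y + 3)*(y + 4)*(y + 4)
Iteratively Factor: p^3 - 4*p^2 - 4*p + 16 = (p + 2)*(p^2 - 6*p + 8) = (p - 4)*(p + 2)*(p - 2)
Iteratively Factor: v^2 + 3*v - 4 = (v - 1)*(v + 4)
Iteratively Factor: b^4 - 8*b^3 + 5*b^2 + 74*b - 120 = (b - 2)*(b^3 - 6*b^2 - 7*b + 60) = (b - 5)*(b - 2)*(b^2 - b - 12) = (b - 5)*(b - 4)*(b - 2)*(b + 3)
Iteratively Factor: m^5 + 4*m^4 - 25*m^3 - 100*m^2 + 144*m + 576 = (m + 4)*(m^4 - 25*m^2 + 144) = (m + 3)*(m + 4)*(m^3 - 3*m^2 - 16*m + 48) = (m - 3)*(m + 3)*(m + 4)*(m^2 - 16) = (m - 3)*(m + 3)*(m + 4)^2*(m - 4)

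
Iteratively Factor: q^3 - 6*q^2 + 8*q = (q - 4)*(q^2 - 2*q) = q*(q - 4)*(q - 2)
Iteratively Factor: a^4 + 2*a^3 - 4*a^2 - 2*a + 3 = (a - 1)*(a^3 + 3*a^2 - a - 3) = (a - 1)*(a + 3)*(a^2 - 1) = (a - 1)^2*(a + 3)*(a + 1)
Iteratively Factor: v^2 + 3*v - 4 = (v - 1)*(v + 4)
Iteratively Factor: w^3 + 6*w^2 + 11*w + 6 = (w + 1)*(w^2 + 5*w + 6) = (w + 1)*(w + 3)*(w + 2)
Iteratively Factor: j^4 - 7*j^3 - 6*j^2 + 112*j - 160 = (j + 4)*(j^3 - 11*j^2 + 38*j - 40) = (j - 4)*(j + 4)*(j^2 - 7*j + 10) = (j - 4)*(j - 2)*(j + 4)*(j - 5)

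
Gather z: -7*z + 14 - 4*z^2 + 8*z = -4*z^2 + z + 14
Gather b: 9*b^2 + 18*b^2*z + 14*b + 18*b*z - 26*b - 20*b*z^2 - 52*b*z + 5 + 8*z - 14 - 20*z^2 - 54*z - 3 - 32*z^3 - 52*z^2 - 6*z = b^2*(18*z + 9) + b*(-20*z^2 - 34*z - 12) - 32*z^3 - 72*z^2 - 52*z - 12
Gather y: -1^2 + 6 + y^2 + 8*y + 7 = y^2 + 8*y + 12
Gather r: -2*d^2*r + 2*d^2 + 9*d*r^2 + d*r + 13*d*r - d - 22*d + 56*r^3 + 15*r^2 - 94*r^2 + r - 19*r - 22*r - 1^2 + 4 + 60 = 2*d^2 - 23*d + 56*r^3 + r^2*(9*d - 79) + r*(-2*d^2 + 14*d - 40) + 63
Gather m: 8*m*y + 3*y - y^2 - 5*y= 8*m*y - y^2 - 2*y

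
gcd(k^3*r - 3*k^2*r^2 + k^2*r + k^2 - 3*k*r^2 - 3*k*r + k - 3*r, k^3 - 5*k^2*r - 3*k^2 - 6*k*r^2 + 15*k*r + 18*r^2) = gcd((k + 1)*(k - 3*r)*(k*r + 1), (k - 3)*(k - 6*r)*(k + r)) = 1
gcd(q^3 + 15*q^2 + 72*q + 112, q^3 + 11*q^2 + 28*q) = q^2 + 11*q + 28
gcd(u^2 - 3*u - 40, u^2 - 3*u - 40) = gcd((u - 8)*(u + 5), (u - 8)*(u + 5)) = u^2 - 3*u - 40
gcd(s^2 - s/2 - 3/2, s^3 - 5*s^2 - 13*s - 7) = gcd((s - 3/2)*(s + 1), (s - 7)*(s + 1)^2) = s + 1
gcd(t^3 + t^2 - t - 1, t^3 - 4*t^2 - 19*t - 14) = t + 1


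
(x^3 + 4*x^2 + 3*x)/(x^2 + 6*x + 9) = x*(x + 1)/(x + 3)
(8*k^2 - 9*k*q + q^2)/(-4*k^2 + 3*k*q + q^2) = (-8*k + q)/(4*k + q)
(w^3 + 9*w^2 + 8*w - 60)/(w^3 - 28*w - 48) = (-w^3 - 9*w^2 - 8*w + 60)/(-w^3 + 28*w + 48)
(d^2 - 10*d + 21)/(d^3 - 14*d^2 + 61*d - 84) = 1/(d - 4)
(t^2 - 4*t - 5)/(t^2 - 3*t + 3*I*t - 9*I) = (t^2 - 4*t - 5)/(t^2 + 3*t*(-1 + I) - 9*I)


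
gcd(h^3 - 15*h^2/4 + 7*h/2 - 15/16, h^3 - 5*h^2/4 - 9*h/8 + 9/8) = h - 3/4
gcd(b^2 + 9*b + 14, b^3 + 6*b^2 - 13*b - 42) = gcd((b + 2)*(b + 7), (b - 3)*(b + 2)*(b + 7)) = b^2 + 9*b + 14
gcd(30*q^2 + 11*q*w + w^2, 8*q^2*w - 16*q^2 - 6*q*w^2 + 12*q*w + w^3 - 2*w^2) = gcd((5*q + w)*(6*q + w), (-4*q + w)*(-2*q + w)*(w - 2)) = 1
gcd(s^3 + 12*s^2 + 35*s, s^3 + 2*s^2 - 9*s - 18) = 1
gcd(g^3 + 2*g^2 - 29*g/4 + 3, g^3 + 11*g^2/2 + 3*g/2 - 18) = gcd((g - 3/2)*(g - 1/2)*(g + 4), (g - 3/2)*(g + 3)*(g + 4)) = g^2 + 5*g/2 - 6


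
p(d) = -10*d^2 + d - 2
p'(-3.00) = 61.00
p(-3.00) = -95.00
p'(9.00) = -179.00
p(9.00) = -803.00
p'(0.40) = -7.00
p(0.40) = -3.20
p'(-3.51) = 71.20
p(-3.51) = -128.71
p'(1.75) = -34.00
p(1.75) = -30.88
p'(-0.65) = 14.00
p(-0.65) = -6.88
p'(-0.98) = 20.60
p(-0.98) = -12.58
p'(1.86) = -36.20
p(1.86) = -34.74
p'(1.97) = -38.40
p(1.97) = -38.84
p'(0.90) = -17.00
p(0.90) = -9.20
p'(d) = 1 - 20*d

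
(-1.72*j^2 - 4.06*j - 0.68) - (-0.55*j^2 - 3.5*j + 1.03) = -1.17*j^2 - 0.56*j - 1.71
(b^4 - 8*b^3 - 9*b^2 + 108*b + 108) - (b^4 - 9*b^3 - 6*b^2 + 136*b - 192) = b^3 - 3*b^2 - 28*b + 300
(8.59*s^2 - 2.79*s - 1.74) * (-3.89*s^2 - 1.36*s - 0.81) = -33.4151*s^4 - 0.8293*s^3 + 3.6051*s^2 + 4.6263*s + 1.4094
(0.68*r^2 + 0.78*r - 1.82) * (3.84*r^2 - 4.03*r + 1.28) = 2.6112*r^4 + 0.2548*r^3 - 9.2618*r^2 + 8.333*r - 2.3296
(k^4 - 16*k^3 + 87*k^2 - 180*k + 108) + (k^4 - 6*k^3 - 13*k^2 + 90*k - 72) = 2*k^4 - 22*k^3 + 74*k^2 - 90*k + 36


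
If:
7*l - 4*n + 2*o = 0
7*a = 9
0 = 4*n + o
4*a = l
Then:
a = 9/7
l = 36/7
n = 3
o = -12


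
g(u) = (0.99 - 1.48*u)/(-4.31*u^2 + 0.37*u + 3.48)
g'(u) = (0.99 - 1.48*u)*(8.62*u - 0.37)/(-4.31*u^2 + 0.37*u + 3.48)^2 - 1.48/(-4.31*u^2 + 0.37*u + 3.48) = (-6.3788*u^2 + 8.5338*u - 5.5167)/(18.5761*u^4 - 3.1894*u^3 - 29.8607*u^2 + 2.5752*u + 12.1104)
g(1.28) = 0.29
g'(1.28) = -0.52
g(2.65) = 0.11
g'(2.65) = -0.04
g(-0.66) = 1.45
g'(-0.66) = -7.55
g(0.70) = -0.03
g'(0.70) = -1.01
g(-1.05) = -1.53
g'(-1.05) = -7.80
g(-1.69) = -0.37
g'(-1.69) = -0.43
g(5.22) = 0.06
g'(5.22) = -0.01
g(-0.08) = 0.32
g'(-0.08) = -0.53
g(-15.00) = -0.02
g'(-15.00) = -0.00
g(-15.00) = -0.02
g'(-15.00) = -0.00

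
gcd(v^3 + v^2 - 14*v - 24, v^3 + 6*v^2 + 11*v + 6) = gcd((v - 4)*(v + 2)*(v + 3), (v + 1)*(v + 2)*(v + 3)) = v^2 + 5*v + 6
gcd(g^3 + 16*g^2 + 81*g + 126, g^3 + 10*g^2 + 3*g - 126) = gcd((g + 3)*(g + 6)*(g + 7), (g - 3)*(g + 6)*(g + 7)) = g^2 + 13*g + 42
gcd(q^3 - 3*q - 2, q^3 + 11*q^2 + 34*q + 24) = q + 1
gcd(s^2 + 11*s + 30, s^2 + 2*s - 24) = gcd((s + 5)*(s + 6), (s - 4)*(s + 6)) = s + 6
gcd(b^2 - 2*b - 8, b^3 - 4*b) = b + 2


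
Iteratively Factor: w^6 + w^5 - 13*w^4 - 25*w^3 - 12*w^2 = (w)*(w^5 + w^4 - 13*w^3 - 25*w^2 - 12*w) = w*(w - 4)*(w^4 + 5*w^3 + 7*w^2 + 3*w) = w*(w - 4)*(w + 3)*(w^3 + 2*w^2 + w) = w^2*(w - 4)*(w + 3)*(w^2 + 2*w + 1) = w^2*(w - 4)*(w + 1)*(w + 3)*(w + 1)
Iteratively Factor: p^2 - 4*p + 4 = (p - 2)*(p - 2)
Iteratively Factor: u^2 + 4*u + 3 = (u + 3)*(u + 1)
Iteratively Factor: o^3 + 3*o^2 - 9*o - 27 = (o + 3)*(o^2 - 9) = (o + 3)^2*(o - 3)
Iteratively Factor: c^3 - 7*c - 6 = (c + 2)*(c^2 - 2*c - 3) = (c - 3)*(c + 2)*(c + 1)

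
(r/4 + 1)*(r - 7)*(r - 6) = r^3/4 - 9*r^2/4 - 5*r/2 + 42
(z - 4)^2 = z^2 - 8*z + 16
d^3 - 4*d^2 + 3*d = d*(d - 3)*(d - 1)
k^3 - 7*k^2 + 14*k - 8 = (k - 4)*(k - 2)*(k - 1)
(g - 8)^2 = g^2 - 16*g + 64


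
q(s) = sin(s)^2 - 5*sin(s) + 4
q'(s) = 2*sin(s)*cos(s) - 5*cos(s)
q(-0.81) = 8.15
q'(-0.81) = -4.45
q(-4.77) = 0.00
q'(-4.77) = -0.17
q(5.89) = 6.06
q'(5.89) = -5.33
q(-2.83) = 5.63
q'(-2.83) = 5.34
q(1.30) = 0.11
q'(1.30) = -0.82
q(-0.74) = 7.83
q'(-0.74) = -4.69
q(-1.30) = 9.75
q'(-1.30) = -1.85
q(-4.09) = 0.60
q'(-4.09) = 1.97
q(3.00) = 3.31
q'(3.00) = 4.67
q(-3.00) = 4.73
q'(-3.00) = 5.23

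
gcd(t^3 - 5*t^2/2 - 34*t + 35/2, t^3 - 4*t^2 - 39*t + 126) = t - 7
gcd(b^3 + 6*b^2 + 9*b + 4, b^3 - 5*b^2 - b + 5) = b + 1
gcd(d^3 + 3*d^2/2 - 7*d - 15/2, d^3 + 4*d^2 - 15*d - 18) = d + 1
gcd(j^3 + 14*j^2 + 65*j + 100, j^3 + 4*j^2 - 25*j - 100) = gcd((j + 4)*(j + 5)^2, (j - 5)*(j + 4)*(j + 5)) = j^2 + 9*j + 20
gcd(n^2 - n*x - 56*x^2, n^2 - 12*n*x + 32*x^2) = -n + 8*x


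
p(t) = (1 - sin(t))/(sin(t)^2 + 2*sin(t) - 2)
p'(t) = (1 - sin(t))*(-2*sin(t)*cos(t) - 2*cos(t))/(sin(t)^2 + 2*sin(t) - 2)^2 - cos(t)/(sin(t)^2 + 2*sin(t) - 2) = (sin(t) - 2)*sin(t)*cos(t)/(sin(t)^2 + 2*sin(t) - 2)^2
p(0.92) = 0.91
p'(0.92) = -11.55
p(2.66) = -0.62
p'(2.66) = 0.85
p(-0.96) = -0.61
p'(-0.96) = 0.15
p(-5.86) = -0.58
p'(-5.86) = -0.58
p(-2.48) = -0.57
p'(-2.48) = -0.16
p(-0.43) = -0.53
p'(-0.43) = 0.13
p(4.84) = -0.66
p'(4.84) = 0.04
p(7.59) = 0.04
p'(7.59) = -0.35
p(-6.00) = -0.53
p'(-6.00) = -0.25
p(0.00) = -0.50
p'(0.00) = 0.00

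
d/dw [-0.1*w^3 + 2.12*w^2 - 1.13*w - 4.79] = -0.3*w^2 + 4.24*w - 1.13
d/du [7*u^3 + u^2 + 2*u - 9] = 21*u^2 + 2*u + 2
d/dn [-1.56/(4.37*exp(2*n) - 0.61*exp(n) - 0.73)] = (13.6344*exp(n) - 0.9516)*exp(n)/(-4.37*exp(2*n) + 0.61*exp(n) + 0.73)^2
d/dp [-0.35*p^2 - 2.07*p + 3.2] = -0.7*p - 2.07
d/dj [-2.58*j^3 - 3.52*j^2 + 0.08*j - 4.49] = -7.74*j^2 - 7.04*j + 0.08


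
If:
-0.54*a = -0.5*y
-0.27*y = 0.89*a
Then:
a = 0.00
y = 0.00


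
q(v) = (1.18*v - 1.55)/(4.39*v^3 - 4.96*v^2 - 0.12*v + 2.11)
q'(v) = (1.18*v - 1.55)*(-13.17*v^2 + 9.92*v + 0.12)/(4.39*v^3 - 4.96*v^2 - 0.12*v + 2.11)^2 + 1.18/(4.39*v^3 - 4.96*v^2 - 0.12*v + 2.11) = (-10.3604*v^3 + 26.2663*v^2 - 15.376*v + 2.3038)/(19.2721*v^6 - 43.5488*v^5 + 23.548*v^4 + 19.7162*v^3 - 20.9168*v^2 - 0.5064*v + 4.4521)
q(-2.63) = 0.04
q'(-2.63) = 0.03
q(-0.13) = -0.84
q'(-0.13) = 1.15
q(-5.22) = 0.01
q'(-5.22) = 0.00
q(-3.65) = 0.02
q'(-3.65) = 0.01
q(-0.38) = -1.67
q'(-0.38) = 8.71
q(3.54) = 0.02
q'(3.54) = -0.01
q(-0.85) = 0.63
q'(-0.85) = 2.46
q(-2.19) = 0.06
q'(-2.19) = 0.06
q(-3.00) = 0.03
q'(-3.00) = 0.02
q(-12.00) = 0.00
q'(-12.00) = 0.00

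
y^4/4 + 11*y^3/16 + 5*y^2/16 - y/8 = y*(y/4 + 1/4)*(y - 1/4)*(y + 2)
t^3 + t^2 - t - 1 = (t - 1)*(t + 1)^2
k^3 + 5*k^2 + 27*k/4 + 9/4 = (k + 1/2)*(k + 3/2)*(k + 3)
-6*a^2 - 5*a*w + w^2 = (-6*a + w)*(a + w)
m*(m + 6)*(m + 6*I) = m^3 + 6*m^2 + 6*I*m^2 + 36*I*m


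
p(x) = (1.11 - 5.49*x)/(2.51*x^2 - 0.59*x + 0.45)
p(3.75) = -0.58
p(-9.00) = 0.24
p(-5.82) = 0.37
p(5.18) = -0.42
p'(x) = (0.59 - 5.02*x)*(1.11 - 5.49*x)/(2.51*x^2 - 0.59*x + 0.45)^2 - 5.49/(2.51*x^2 - 0.59*x + 0.45)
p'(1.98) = 0.49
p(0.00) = 2.47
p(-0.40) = 3.04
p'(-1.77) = 0.58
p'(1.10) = 1.08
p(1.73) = -1.21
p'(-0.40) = 2.21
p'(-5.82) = 0.06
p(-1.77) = 1.16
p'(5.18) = 0.08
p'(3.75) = 0.15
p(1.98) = -1.07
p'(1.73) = 0.62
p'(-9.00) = 0.03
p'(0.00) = -8.97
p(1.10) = -1.74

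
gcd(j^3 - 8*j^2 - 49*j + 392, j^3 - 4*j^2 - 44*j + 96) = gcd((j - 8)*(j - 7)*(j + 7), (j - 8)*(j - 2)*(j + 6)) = j - 8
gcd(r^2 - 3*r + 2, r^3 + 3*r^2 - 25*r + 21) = r - 1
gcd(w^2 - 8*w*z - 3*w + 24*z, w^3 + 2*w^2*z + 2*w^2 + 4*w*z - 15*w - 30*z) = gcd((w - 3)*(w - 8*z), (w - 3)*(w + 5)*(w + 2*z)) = w - 3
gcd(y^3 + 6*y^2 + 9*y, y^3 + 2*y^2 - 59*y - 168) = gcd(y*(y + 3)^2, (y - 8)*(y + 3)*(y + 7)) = y + 3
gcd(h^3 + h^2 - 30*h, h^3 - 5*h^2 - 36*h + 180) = h^2 + h - 30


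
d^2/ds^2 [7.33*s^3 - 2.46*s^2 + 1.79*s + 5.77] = 43.98*s - 4.92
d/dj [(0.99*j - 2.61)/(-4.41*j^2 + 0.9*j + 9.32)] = (4.3659*j^2 - 23.0202*j + 11.5758)/(19.4481*j^4 - 7.938*j^3 - 81.3924*j^2 + 16.776*j + 86.8624)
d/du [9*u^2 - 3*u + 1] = 18*u - 3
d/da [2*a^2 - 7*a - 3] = 4*a - 7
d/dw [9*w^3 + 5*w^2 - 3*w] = 27*w^2 + 10*w - 3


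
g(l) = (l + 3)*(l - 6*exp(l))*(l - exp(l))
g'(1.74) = 1473.23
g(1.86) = 813.61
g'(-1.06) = 3.38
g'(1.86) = 1967.02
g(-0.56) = 11.01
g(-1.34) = 7.74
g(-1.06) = 8.56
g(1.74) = 608.58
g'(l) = (1 - 6*exp(l))*(l + 3)*(l - exp(l)) + (1 - exp(l))*(l + 3)*(l - 6*exp(l)) + (l - 6*exp(l))*(l - exp(l))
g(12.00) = 2383815922808.72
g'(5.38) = 4929559.36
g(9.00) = 4721392818.44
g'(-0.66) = 5.96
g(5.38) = 2299873.35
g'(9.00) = 9841678582.81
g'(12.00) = 4926740884962.12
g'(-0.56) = 7.04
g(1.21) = 170.65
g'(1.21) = 400.46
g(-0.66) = 10.36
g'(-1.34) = 2.61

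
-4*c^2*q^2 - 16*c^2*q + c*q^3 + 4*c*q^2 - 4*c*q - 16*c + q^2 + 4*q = (-4*c + q)*(q + 4)*(c*q + 1)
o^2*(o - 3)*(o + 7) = o^4 + 4*o^3 - 21*o^2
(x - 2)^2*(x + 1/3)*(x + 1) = x^4 - 8*x^3/3 - x^2 + 4*x + 4/3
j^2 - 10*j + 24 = (j - 6)*(j - 4)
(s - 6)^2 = s^2 - 12*s + 36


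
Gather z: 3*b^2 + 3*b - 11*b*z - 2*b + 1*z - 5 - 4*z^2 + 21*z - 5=3*b^2 + b - 4*z^2 + z*(22 - 11*b) - 10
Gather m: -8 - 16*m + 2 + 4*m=-12*m - 6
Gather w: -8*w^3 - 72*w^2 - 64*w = -8*w^3 - 72*w^2 - 64*w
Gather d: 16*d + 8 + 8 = 16*d + 16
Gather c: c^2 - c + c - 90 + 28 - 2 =c^2 - 64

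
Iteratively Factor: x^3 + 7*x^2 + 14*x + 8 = (x + 2)*(x^2 + 5*x + 4) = (x + 1)*(x + 2)*(x + 4)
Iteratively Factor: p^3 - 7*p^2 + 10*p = (p - 2)*(p^2 - 5*p) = p*(p - 2)*(p - 5)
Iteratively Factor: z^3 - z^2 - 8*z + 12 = (z + 3)*(z^2 - 4*z + 4) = (z - 2)*(z + 3)*(z - 2)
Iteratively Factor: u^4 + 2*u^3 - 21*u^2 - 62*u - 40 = (u + 2)*(u^3 - 21*u - 20) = (u + 2)*(u + 4)*(u^2 - 4*u - 5) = (u + 1)*(u + 2)*(u + 4)*(u - 5)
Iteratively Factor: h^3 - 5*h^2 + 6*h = (h)*(h^2 - 5*h + 6) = h*(h - 2)*(h - 3)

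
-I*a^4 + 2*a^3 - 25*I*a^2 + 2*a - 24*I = (a - 4*I)*(a - I)*(a + 6*I)*(-I*a + 1)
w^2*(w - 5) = w^3 - 5*w^2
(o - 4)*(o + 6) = o^2 + 2*o - 24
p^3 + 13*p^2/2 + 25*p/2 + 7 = (p + 1)*(p + 2)*(p + 7/2)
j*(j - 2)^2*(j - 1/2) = j^4 - 9*j^3/2 + 6*j^2 - 2*j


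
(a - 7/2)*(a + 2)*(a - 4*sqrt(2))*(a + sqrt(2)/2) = a^4 - 7*sqrt(2)*a^3/2 - 3*a^3/2 - 11*a^2 + 21*sqrt(2)*a^2/4 + 6*a + 49*sqrt(2)*a/2 + 28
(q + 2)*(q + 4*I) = q^2 + 2*q + 4*I*q + 8*I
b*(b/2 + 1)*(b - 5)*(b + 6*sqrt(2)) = b^4/2 - 3*b^3/2 + 3*sqrt(2)*b^3 - 9*sqrt(2)*b^2 - 5*b^2 - 30*sqrt(2)*b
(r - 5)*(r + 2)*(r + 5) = r^3 + 2*r^2 - 25*r - 50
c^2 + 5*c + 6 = (c + 2)*(c + 3)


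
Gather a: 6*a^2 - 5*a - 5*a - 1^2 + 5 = 6*a^2 - 10*a + 4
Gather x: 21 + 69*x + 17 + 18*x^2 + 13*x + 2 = 18*x^2 + 82*x + 40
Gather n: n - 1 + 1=n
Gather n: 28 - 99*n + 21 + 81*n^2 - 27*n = 81*n^2 - 126*n + 49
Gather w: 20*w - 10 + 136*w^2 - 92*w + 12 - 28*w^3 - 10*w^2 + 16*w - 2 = -28*w^3 + 126*w^2 - 56*w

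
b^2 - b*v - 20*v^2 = (b - 5*v)*(b + 4*v)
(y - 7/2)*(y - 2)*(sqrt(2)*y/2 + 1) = sqrt(2)*y^3/2 - 11*sqrt(2)*y^2/4 + y^2 - 11*y/2 + 7*sqrt(2)*y/2 + 7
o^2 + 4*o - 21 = (o - 3)*(o + 7)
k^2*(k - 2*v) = k^3 - 2*k^2*v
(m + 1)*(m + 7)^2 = m^3 + 15*m^2 + 63*m + 49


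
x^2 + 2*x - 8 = (x - 2)*(x + 4)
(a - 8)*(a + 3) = a^2 - 5*a - 24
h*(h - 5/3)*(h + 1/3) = h^3 - 4*h^2/3 - 5*h/9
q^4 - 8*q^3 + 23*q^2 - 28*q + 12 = (q - 3)*(q - 2)^2*(q - 1)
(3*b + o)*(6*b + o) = 18*b^2 + 9*b*o + o^2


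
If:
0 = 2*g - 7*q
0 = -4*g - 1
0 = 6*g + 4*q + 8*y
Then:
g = -1/4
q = -1/14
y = 25/112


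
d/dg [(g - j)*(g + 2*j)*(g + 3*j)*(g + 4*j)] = 4*g^3 + 24*g^2*j + 34*g*j^2 - 2*j^3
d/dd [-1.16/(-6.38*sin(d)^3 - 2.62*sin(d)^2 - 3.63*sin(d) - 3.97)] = (-6.0784*sin(d) + 11.1012*cos(2*d) - 15.312)*cos(d)/(6.38*sin(d)^3 + 2.62*sin(d)^2 + 3.63*sin(d) + 3.97)^2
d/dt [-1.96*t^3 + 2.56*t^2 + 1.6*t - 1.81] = -5.88*t^2 + 5.12*t + 1.6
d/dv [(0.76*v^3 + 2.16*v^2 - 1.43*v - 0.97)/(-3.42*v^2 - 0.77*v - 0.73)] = (-2.5992*v^4 - 1.1704*v^3 - 8.2182*v^2 - 9.7884*v + 0.297)/(11.6964*v^4 + 5.2668*v^3 + 5.5861*v^2 + 1.1242*v + 0.5329)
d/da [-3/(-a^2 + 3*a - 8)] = 3*(3 - 2*a)/(a^2 - 3*a + 8)^2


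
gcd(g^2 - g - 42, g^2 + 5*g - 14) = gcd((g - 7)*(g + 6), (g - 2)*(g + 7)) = 1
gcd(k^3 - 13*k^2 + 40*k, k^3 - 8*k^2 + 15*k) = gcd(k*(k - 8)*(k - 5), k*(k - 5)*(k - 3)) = k^2 - 5*k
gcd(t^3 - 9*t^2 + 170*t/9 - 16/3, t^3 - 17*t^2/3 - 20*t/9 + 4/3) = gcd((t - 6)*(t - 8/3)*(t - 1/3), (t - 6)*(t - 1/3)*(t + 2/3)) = t^2 - 19*t/3 + 2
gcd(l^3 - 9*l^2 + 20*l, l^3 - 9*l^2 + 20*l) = l^3 - 9*l^2 + 20*l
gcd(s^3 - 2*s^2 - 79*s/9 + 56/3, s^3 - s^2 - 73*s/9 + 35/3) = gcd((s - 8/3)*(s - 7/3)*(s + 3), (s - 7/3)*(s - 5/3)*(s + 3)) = s^2 + 2*s/3 - 7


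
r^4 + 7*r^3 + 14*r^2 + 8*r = r*(r + 1)*(r + 2)*(r + 4)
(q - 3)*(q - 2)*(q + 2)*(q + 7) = q^4 + 4*q^3 - 25*q^2 - 16*q + 84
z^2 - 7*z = z*(z - 7)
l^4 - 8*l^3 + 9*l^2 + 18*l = l*(l - 6)*(l - 3)*(l + 1)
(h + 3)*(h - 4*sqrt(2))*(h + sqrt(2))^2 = h^4 - 2*sqrt(2)*h^3 + 3*h^3 - 14*h^2 - 6*sqrt(2)*h^2 - 42*h - 8*sqrt(2)*h - 24*sqrt(2)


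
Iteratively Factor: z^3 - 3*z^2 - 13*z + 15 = (z - 1)*(z^2 - 2*z - 15) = (z - 5)*(z - 1)*(z + 3)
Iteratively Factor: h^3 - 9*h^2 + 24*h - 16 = (h - 4)*(h^2 - 5*h + 4) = (h - 4)*(h - 1)*(h - 4)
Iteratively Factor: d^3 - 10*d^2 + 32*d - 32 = (d - 4)*(d^2 - 6*d + 8) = (d - 4)^2*(d - 2)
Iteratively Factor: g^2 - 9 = (g - 3)*(g + 3)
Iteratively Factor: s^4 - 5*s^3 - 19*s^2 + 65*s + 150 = (s - 5)*(s^3 - 19*s - 30) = (s - 5)^2*(s^2 + 5*s + 6) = (s - 5)^2*(s + 3)*(s + 2)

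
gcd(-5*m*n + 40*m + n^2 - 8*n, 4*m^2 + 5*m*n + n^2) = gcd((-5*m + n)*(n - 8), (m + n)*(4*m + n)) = 1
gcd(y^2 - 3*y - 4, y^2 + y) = y + 1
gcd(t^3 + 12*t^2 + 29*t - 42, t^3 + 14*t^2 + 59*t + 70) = t + 7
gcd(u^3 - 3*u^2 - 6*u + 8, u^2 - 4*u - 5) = 1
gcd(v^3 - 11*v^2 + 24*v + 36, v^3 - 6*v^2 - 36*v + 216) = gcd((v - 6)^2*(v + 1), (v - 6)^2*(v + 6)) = v^2 - 12*v + 36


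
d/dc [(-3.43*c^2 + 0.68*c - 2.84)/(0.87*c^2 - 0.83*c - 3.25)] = (2.2553*c^2 + 27.2366*c - 4.5672)/(0.7569*c^4 - 1.4442*c^3 - 4.9661*c^2 + 5.395*c + 10.5625)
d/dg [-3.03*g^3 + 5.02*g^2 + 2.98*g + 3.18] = -9.09*g^2 + 10.04*g + 2.98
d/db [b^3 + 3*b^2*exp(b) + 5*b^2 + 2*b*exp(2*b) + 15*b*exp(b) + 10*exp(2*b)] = 3*b^2*exp(b) + 3*b^2 + 4*b*exp(2*b) + 21*b*exp(b) + 10*b + 22*exp(2*b) + 15*exp(b)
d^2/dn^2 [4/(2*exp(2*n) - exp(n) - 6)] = 4*((1 - 8*exp(n))*(-2*exp(2*n) + exp(n) + 6) - 2*(4*exp(n) - 1)^2*exp(n))*exp(n)/(-2*exp(2*n) + exp(n) + 6)^3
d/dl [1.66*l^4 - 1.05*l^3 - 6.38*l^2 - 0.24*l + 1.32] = 6.64*l^3 - 3.15*l^2 - 12.76*l - 0.24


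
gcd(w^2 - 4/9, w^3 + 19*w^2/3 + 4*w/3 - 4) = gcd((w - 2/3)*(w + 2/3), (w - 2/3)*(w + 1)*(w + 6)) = w - 2/3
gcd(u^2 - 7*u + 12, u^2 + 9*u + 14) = 1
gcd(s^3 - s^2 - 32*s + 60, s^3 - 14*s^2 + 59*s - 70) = s^2 - 7*s + 10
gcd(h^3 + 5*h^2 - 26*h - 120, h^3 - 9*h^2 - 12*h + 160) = h^2 - h - 20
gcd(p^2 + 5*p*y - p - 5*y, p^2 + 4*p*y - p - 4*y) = p - 1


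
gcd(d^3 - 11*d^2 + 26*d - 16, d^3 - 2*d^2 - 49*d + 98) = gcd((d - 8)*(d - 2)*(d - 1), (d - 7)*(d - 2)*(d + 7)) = d - 2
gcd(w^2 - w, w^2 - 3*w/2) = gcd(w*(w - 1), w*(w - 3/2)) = w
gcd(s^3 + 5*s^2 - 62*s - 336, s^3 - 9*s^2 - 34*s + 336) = s^2 - 2*s - 48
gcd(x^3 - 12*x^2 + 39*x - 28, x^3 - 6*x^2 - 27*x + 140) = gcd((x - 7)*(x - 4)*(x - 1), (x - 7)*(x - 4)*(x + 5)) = x^2 - 11*x + 28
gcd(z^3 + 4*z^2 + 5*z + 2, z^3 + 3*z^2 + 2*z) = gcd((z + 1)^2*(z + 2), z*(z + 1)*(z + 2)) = z^2 + 3*z + 2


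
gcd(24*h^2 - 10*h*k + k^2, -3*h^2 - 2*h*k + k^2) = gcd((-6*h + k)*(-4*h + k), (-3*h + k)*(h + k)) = 1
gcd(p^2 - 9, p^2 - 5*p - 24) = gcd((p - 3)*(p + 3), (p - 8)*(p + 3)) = p + 3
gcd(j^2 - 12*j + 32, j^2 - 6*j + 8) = j - 4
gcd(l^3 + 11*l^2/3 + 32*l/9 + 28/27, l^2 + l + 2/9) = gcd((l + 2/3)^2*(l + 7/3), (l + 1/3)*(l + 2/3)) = l + 2/3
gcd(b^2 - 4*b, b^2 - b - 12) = b - 4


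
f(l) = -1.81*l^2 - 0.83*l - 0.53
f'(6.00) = -22.55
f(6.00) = -70.67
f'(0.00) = -0.83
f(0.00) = -0.53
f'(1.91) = -7.74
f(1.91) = -8.72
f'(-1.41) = 4.27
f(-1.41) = -2.96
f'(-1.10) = 3.15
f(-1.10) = -1.81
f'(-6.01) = 20.93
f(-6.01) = -60.92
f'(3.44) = -13.28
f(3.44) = -24.80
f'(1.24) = -5.32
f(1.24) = -4.34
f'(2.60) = -10.24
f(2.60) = -14.92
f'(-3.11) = 10.43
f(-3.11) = -15.46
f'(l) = -3.62*l - 0.83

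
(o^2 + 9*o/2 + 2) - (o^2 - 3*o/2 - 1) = 6*o + 3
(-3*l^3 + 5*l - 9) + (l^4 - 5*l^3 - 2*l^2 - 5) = l^4 - 8*l^3 - 2*l^2 + 5*l - 14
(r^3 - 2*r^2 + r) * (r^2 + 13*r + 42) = r^5 + 11*r^4 + 17*r^3 - 71*r^2 + 42*r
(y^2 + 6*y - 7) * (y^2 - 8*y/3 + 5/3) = y^4 + 10*y^3/3 - 64*y^2/3 + 86*y/3 - 35/3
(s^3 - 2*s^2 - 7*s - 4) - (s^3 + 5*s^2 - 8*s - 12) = -7*s^2 + s + 8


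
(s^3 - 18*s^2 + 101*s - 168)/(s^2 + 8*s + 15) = (s^3 - 18*s^2 + 101*s - 168)/(s^2 + 8*s + 15)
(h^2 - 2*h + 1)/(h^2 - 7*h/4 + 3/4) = 4*(h - 1)/(4*h - 3)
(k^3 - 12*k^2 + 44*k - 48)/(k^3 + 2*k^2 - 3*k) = (k^3 - 12*k^2 + 44*k - 48)/(k*(k^2 + 2*k - 3))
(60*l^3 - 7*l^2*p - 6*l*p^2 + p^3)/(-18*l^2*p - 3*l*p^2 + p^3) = (20*l^2 - 9*l*p + p^2)/(p*(-6*l + p))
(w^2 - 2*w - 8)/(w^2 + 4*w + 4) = (w - 4)/(w + 2)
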